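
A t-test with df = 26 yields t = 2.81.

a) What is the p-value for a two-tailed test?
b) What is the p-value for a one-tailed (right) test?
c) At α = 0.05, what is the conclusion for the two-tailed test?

Using t-distribution with df = 26:
a) Two-tailed: p = 2×P(T > 2.81) = 0.0093
b) One-tailed: p = P(T > 2.81) = 0.0046
c) 0.0093 < 0.05, reject H₀

Answer: a) 0.0093, b) 0.0046, c) reject H₀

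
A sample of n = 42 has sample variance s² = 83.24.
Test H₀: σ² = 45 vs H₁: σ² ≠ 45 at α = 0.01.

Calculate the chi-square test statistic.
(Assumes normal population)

Answer: χ² = 75.8409, reject H₀

Derivation:
df = n - 1 = 41
χ² = (n-1)s²/σ₀² = 41×83.24/45 = 75.8409
Critical values: χ²_{0.995,41} = 21.421, χ²_{0.005,41} = 68.053
Rejection region: χ² < 21.421 or χ² > 68.053
Decision: reject H₀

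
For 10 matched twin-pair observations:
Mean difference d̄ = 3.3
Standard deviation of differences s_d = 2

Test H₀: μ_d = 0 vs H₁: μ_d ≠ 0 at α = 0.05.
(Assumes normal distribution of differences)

df = n - 1 = 9
SE = s_d/√n = 2/√10 = 0.6325
t = d̄/SE = 3.3/0.6325 = 5.2174
Critical value: t_{0.025,9} = ±2.262
p-value ≈ 0.0006
Decision: reject H₀

Answer: t = 5.2174, reject H₀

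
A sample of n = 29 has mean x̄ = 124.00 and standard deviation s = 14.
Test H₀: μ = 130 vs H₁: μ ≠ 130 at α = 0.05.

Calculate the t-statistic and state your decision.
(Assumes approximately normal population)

df = n - 1 = 28
SE = s/√n = 14/√29 = 2.5997
t = (x̄ - μ₀)/SE = (124.00 - 130)/2.5997 = -2.3080
Critical value: t_{0.025,28} = ±2.048
p-value ≈ 0.0286
Decision: reject H₀

Answer: t = -2.3080, reject H₀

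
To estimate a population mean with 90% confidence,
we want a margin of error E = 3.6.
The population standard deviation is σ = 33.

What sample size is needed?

z_0.05 = 1.645
n = (z×σ/E)² = (1.645×33/3.6)²
n = 227.3813
Round up: n = 228

Answer: n = 228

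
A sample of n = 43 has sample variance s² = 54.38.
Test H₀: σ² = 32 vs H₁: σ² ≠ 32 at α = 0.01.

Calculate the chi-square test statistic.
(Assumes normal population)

df = n - 1 = 42
χ² = (n-1)s²/σ₀² = 42×54.38/32 = 71.3738
Critical values: χ²_{0.995,42} = 22.138, χ²_{0.005,42} = 69.336
Rejection region: χ² < 22.138 or χ² > 69.336
Decision: reject H₀

Answer: χ² = 71.3738, reject H₀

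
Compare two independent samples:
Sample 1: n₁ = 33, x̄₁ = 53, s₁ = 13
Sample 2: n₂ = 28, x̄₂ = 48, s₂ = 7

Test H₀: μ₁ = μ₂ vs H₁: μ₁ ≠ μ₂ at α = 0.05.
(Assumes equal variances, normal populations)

Answer: t = 1.8219, fail to reject H₀

Derivation:
Pooled variance: s²_p = [32×13² + 27×7²]/(59) = 114.0847
s_p = 10.6810
SE = s_p×√(1/n₁ + 1/n₂) = 10.6810×√(1/33 + 1/28) = 2.7444
t = (x̄₁ - x̄₂)/SE = (53 - 48)/2.7444 = 1.8219
df = 59, t-critical = ±2.001
Decision: fail to reject H₀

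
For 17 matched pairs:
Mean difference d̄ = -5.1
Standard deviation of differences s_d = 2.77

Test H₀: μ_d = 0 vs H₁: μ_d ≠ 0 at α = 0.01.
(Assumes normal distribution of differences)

Answer: t = -7.5915, reject H₀

Derivation:
df = n - 1 = 16
SE = s_d/√n = 2.77/√17 = 0.6718
t = d̄/SE = -5.1/0.6718 = -7.5915
Critical value: t_{0.005,16} = ±2.921
p-value < 0.0001
Decision: reject H₀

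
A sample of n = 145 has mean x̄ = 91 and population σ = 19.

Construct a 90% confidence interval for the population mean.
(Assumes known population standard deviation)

Confidence level: 90%, α = 0.1
z_0.05 = 1.645
SE = σ/√n = 19/√145 = 1.5779
Margin of error = 1.645 × 1.5779 = 2.5956
CI: x̄ ± margin = 91 ± 2.5956
CI: (88.4044, 93.5956)

Answer: (88.4044, 93.5956)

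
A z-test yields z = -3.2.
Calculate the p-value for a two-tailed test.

For z = -3.2:
p = 2×P(Z > |-3.2|) = 2×(1 - Φ(3.2)) = 0.0014

Answer: p-value ≈ 0.0014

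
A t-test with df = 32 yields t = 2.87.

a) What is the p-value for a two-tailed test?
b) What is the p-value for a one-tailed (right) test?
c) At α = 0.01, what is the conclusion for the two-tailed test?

Using t-distribution with df = 32:
a) Two-tailed: p = 2×P(T > 2.87) = 0.0072
b) One-tailed: p = P(T > 2.87) = 0.0036
c) 0.0072 < 0.01, reject H₀

Answer: a) 0.0072, b) 0.0036, c) reject H₀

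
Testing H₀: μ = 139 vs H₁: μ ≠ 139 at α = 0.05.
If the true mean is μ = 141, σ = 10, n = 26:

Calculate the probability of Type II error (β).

SE = σ/√n = 10/√26 = 1.9612
Critical values: μ₀ ± z_0.025×SE = 139 ± 1.960×1.9612
Acceptance region: (135.1560, 142.8440)
Under H₁ (μ = 141): z_high = (142.8440 - 141)/1.9612 = 0.9402, z_low = (135.1560 - 141)/1.9612 = -2.9798
β = P(not reject | H₁) = Φ(0.9402) - Φ(-2.9798) ≈ 0.8250

Answer: β ≈ 0.8250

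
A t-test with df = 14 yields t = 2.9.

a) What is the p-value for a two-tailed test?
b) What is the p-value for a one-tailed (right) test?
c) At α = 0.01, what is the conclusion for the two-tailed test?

Using t-distribution with df = 14:
a) Two-tailed: p = 2×P(T > 2.9) = 0.0116
b) One-tailed: p = P(T > 2.9) = 0.0058
c) 0.0116 ≥ 0.01, fail to reject H₀

Answer: a) 0.0116, b) 0.0058, c) fail to reject H₀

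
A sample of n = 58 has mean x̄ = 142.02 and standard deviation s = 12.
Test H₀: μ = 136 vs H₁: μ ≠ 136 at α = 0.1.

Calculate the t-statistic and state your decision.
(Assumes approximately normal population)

df = n - 1 = 57
SE = s/√n = 12/√58 = 1.5757
t = (x̄ - μ₀)/SE = (142.02 - 136)/1.5757 = 3.8205
Critical value: t_{0.05,57} = ±1.672
p-value ≈ 0.0003
Decision: reject H₀

Answer: t = 3.8205, reject H₀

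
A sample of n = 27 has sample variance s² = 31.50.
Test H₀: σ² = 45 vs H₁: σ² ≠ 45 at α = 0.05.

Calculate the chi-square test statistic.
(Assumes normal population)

df = n - 1 = 26
χ² = (n-1)s²/σ₀² = 26×31.50/45 = 18.2000
Critical values: χ²_{0.975,26} = 13.844, χ²_{0.025,26} = 41.923
Rejection region: χ² < 13.844 or χ² > 41.923
Decision: fail to reject H₀

Answer: χ² = 18.2000, fail to reject H₀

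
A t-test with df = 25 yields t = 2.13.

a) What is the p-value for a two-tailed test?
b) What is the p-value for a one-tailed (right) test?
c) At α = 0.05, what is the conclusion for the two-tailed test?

Using t-distribution with df = 25:
a) Two-tailed: p = 2×P(T > 2.13) = 0.0432
b) One-tailed: p = P(T > 2.13) = 0.0216
c) 0.0432 < 0.05, reject H₀

Answer: a) 0.0432, b) 0.0216, c) reject H₀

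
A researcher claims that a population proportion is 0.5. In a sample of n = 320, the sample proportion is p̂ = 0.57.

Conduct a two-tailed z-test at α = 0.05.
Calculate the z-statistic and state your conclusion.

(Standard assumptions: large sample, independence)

H₀: p = 0.5, H₁: p ≠ 0.5
Standard error: SE = √(p₀(1-p₀)/n) = √(0.5×0.5/320) = 0.027951
z-statistic: z = (p̂ - p₀)/SE = (0.57 - 0.5)/0.027951 = 2.5044
Critical value: z_0.025 = ±1.960
p-value = 0.0123
Decision: reject H₀ at α = 0.05

Answer: z = 2.5044, reject H₀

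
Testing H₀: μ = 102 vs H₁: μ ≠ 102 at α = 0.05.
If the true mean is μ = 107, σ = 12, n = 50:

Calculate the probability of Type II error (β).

Answer: β ≈ 0.1620

Derivation:
SE = σ/√n = 12/√50 = 1.6971
Critical values: μ₀ ± z_0.025×SE = 102 ± 1.960×1.6971
Acceptance region: (98.6737, 105.3263)
Under H₁ (μ = 107): z_high = (105.3263 - 107)/1.6971 = -0.9862, z_low = (98.6737 - 107)/1.6971 = -4.9062
β = P(not reject | H₁) = Φ(-0.9862) - Φ(-4.9062) ≈ 0.1620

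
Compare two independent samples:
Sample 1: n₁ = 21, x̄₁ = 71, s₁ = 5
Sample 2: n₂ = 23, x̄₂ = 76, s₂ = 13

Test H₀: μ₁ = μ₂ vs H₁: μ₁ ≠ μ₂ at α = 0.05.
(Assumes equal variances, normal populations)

Pooled variance: s²_p = [20×5² + 22×13²]/(42) = 100.4286
s_p = 10.0214
SE = s_p×√(1/n₁ + 1/n₂) = 10.0214×√(1/21 + 1/23) = 3.0247
t = (x̄₁ - x̄₂)/SE = (71 - 76)/3.0247 = -1.6531
df = 42, t-critical = ±2.018
Decision: fail to reject H₀

Answer: t = -1.6531, fail to reject H₀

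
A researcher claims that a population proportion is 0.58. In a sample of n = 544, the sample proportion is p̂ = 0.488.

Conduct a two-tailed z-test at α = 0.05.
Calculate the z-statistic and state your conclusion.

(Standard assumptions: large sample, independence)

Answer: z = -4.3476, reject H₀

Derivation:
H₀: p = 0.58, H₁: p ≠ 0.58
Standard error: SE = √(p₀(1-p₀)/n) = √(0.58×0.42/544) = 0.021161
z-statistic: z = (p̂ - p₀)/SE = (0.488 - 0.58)/0.021161 = -4.3476
Critical value: z_0.025 = ±1.960
p-value < 0.0001
Decision: reject H₀ at α = 0.05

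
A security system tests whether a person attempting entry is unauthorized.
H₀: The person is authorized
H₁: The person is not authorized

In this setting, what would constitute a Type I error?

Answer: Denying entry to an authorized person

Derivation:
Type I error (α): Rejecting H₀ when H₀ is true
Type II error (β): Failing to reject H₀ when H₁ is true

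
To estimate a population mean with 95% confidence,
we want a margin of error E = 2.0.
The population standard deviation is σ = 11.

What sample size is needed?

Answer: n = 117

Derivation:
z_0.025 = 1.960
n = (z×σ/E)² = (1.960×11/2.0)²
n = 116.2084
Round up: n = 117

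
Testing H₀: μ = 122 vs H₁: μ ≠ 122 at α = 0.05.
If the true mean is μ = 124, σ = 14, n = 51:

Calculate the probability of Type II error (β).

SE = σ/√n = 14/√51 = 1.9604
Critical values: μ₀ ± z_0.025×SE = 122 ± 1.960×1.9604
Acceptance region: (118.1576, 125.8424)
Under H₁ (μ = 124): z_high = (125.8424 - 124)/1.9604 = 0.9398, z_low = (118.1576 - 124)/1.9604 = -2.9802
β = P(not reject | H₁) = Φ(0.9398) - Φ(-2.9802) ≈ 0.8249

Answer: β ≈ 0.8249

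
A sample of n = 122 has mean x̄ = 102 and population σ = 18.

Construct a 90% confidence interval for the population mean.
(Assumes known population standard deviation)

Answer: (99.3193, 104.6807)

Derivation:
Confidence level: 90%, α = 0.1
z_0.05 = 1.645
SE = σ/√n = 18/√122 = 1.6296
Margin of error = 1.645 × 1.6296 = 2.6807
CI: x̄ ± margin = 102 ± 2.6807
CI: (99.3193, 104.6807)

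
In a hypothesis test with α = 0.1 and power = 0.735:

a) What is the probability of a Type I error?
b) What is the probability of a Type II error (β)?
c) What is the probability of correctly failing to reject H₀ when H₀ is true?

a) Type I error probability = α = 0.1
b) Power = P(reject H₀ | H₁ true) = 1 - β = 0.735, so Type II error probability = β = 1 - Power = 0.265
c) P(fail to reject H₀ | H₀ true) = 1 - α = 0.9

Answer: a) 0.1, b) 0.265, c) 0.9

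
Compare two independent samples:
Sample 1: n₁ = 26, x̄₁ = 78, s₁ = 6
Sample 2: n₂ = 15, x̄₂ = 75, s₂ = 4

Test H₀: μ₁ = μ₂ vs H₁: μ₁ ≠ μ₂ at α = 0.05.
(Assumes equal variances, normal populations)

Pooled variance: s²_p = [25×6² + 14×4²]/(39) = 28.8205
s_p = 5.3685
SE = s_p×√(1/n₁ + 1/n₂) = 5.3685×√(1/26 + 1/15) = 1.7407
t = (x̄₁ - x̄₂)/SE = (78 - 75)/1.7407 = 1.7234
df = 39, t-critical = ±2.023
Decision: fail to reject H₀

Answer: t = 1.7234, fail to reject H₀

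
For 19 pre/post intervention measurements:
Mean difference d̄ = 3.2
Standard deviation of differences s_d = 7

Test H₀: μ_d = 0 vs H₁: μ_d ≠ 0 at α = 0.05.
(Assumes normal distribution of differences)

Answer: t = 1.9927, fail to reject H₀

Derivation:
df = n - 1 = 18
SE = s_d/√n = 7/√19 = 1.6059
t = d̄/SE = 3.2/1.6059 = 1.9927
Critical value: t_{0.025,18} = ±2.101
p-value ≈ 0.0617
Decision: fail to reject H₀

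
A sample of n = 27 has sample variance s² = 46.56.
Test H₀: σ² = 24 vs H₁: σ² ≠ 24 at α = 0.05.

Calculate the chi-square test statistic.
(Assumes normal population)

df = n - 1 = 26
χ² = (n-1)s²/σ₀² = 26×46.56/24 = 50.4400
Critical values: χ²_{0.975,26} = 13.844, χ²_{0.025,26} = 41.923
Rejection region: χ² < 13.844 or χ² > 41.923
Decision: reject H₀

Answer: χ² = 50.4400, reject H₀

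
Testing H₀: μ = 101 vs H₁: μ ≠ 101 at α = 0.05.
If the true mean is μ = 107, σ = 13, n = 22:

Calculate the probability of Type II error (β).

Answer: β ≈ 0.4188

Derivation:
SE = σ/√n = 13/√22 = 2.7716
Critical values: μ₀ ± z_0.025×SE = 101 ± 1.960×2.7716
Acceptance region: (95.5677, 106.4323)
Under H₁ (μ = 107): z_high = (106.4323 - 107)/2.7716 = -0.2048, z_low = (95.5677 - 107)/2.7716 = -4.1248
β = P(not reject | H₁) = Φ(-0.2048) - Φ(-4.1248) ≈ 0.4188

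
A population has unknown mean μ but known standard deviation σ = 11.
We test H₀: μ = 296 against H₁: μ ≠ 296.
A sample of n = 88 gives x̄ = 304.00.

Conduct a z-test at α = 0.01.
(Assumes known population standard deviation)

Answer: z = 6.8224, reject H₀

Derivation:
Standard error: SE = σ/√n = 11/√88 = 1.1726
z-statistic: z = (x̄ - μ₀)/SE = (304.00 - 296)/1.1726 = 6.8224
Critical value: ±2.576
p-value < 0.0001
Decision: reject H₀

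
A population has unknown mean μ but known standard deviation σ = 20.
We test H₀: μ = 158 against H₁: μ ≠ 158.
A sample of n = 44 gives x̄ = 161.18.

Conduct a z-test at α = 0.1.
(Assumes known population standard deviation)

Answer: z = 1.0547, fail to reject H₀

Derivation:
Standard error: SE = σ/√n = 20/√44 = 3.0151
z-statistic: z = (x̄ - μ₀)/SE = (161.18 - 158)/3.0151 = 1.0547
Critical value: ±1.645
p-value = 0.2916
Decision: fail to reject H₀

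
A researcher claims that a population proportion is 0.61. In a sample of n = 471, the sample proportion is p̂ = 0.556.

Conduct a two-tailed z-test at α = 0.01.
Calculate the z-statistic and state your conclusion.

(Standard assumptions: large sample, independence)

Answer: z = -2.4028, fail to reject H₀

Derivation:
H₀: p = 0.61, H₁: p ≠ 0.61
Standard error: SE = √(p₀(1-p₀)/n) = √(0.61×0.39/471) = 0.022474
z-statistic: z = (p̂ - p₀)/SE = (0.556 - 0.61)/0.022474 = -2.4028
Critical value: z_0.005 = ±2.576
p-value = 0.0163
Decision: fail to reject H₀ at α = 0.01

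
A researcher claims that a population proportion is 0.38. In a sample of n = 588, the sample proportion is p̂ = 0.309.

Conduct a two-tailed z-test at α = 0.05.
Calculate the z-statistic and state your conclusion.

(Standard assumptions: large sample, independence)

Answer: z = -3.5470, reject H₀

Derivation:
H₀: p = 0.38, H₁: p ≠ 0.38
Standard error: SE = √(p₀(1-p₀)/n) = √(0.38×0.62/588) = 0.020017
z-statistic: z = (p̂ - p₀)/SE = (0.309 - 0.38)/0.020017 = -3.5470
Critical value: z_0.025 = ±1.960
p-value = 0.0004
Decision: reject H₀ at α = 0.05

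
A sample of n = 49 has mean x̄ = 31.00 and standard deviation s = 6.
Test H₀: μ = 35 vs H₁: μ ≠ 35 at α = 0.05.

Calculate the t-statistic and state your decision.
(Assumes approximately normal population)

Answer: t = -4.6669, reject H₀

Derivation:
df = n - 1 = 48
SE = s/√n = 6/√49 = 0.8571
t = (x̄ - μ₀)/SE = (31.00 - 35)/0.8571 = -4.6669
Critical value: t_{0.025,48} = ±2.011
p-value < 0.0001
Decision: reject H₀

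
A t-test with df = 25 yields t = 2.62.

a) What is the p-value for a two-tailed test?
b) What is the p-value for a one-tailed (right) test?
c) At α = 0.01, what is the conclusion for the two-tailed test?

Using t-distribution with df = 25:
a) Two-tailed: p = 2×P(T > 2.62) = 0.0147
b) One-tailed: p = P(T > 2.62) = 0.0074
c) 0.0147 ≥ 0.01, fail to reject H₀

Answer: a) 0.0147, b) 0.0074, c) fail to reject H₀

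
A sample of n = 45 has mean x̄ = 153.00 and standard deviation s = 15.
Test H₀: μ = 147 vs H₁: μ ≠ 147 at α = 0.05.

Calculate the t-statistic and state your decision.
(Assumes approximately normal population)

df = n - 1 = 44
SE = s/√n = 15/√45 = 2.2361
t = (x̄ - μ₀)/SE = (153.00 - 147)/2.2361 = 2.6832
Critical value: t_{0.025,44} = ±2.015
p-value ≈ 0.0102
Decision: reject H₀

Answer: t = 2.6832, reject H₀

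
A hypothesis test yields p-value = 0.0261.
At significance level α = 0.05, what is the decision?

Answer: reject H₀

Derivation:
Compare p-value to α:
0.0261 < 0.05
Decision: reject H₀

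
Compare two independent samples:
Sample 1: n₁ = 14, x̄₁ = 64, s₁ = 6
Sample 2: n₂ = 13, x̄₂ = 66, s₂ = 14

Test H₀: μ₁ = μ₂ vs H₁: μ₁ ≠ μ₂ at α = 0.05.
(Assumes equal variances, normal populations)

Answer: t = -0.4889, fail to reject H₀

Derivation:
Pooled variance: s²_p = [13×6² + 12×14²]/(25) = 112.8000
s_p = 10.6207
SE = s_p×√(1/n₁ + 1/n₂) = 10.6207×√(1/14 + 1/13) = 4.0907
t = (x̄₁ - x̄₂)/SE = (64 - 66)/4.0907 = -0.4889
df = 25, t-critical = ±2.060
Decision: fail to reject H₀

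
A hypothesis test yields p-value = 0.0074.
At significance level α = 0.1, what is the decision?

Answer: reject H₀

Derivation:
Compare p-value to α:
0.0074 < 0.1
Decision: reject H₀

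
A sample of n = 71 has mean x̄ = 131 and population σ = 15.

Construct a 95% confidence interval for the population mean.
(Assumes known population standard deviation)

Answer: (127.5108, 134.4892)

Derivation:
Confidence level: 95%, α = 0.05
z_0.025 = 1.960
SE = σ/√n = 15/√71 = 1.7802
Margin of error = 1.960 × 1.7802 = 3.4892
CI: x̄ ± margin = 131 ± 3.4892
CI: (127.5108, 134.4892)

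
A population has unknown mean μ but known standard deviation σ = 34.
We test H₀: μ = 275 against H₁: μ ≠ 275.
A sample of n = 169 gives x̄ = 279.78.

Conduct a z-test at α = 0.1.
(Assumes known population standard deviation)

Standard error: SE = σ/√n = 34/√169 = 2.6154
z-statistic: z = (x̄ - μ₀)/SE = (279.78 - 275)/2.6154 = 1.8276
Critical value: ±1.645
p-value = 0.0676
Decision: reject H₀

Answer: z = 1.8276, reject H₀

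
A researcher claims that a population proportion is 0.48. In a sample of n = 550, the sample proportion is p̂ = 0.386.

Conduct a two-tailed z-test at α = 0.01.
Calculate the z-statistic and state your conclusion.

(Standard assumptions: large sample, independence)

Answer: z = -4.4125, reject H₀

Derivation:
H₀: p = 0.48, H₁: p ≠ 0.48
Standard error: SE = √(p₀(1-p₀)/n) = √(0.48×0.52/550) = 0.021303
z-statistic: z = (p̂ - p₀)/SE = (0.386 - 0.48)/0.021303 = -4.4125
Critical value: z_0.005 = ±2.576
p-value < 0.0001
Decision: reject H₀ at α = 0.01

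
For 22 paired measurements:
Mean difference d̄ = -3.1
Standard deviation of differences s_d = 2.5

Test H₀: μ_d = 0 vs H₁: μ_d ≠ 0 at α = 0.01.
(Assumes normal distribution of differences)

Answer: t = -5.8161, reject H₀

Derivation:
df = n - 1 = 21
SE = s_d/√n = 2.5/√22 = 0.5330
t = d̄/SE = -3.1/0.5330 = -5.8161
Critical value: t_{0.005,21} = ±2.831
p-value < 0.0001
Decision: reject H₀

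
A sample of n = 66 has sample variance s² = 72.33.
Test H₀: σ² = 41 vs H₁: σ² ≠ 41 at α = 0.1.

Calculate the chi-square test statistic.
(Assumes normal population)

df = n - 1 = 65
χ² = (n-1)s²/σ₀² = 65×72.33/41 = 114.6695
Critical values: χ²_{0.95,65} = 47.450, χ²_{0.05,65} = 84.821
Rejection region: χ² < 47.450 or χ² > 84.821
Decision: reject H₀

Answer: χ² = 114.6695, reject H₀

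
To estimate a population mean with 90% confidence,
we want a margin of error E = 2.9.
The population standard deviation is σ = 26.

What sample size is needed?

Answer: n = 218

Derivation:
z_0.05 = 1.645
n = (z×σ/E)² = (1.645×26/2.9)²
n = 217.5116
Round up: n = 218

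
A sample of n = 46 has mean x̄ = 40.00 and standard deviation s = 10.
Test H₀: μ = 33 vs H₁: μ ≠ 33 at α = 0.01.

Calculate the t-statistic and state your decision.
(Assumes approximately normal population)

Answer: t = 4.7477, reject H₀

Derivation:
df = n - 1 = 45
SE = s/√n = 10/√46 = 1.4744
t = (x̄ - μ₀)/SE = (40.00 - 33)/1.4744 = 4.7477
Critical value: t_{0.005,45} = ±2.690
p-value < 0.0001
Decision: reject H₀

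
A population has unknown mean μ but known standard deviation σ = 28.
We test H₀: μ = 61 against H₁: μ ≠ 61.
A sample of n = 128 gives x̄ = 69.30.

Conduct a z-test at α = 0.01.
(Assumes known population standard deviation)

Answer: z = 3.3537, reject H₀

Derivation:
Standard error: SE = σ/√n = 28/√128 = 2.4749
z-statistic: z = (x̄ - μ₀)/SE = (69.30 - 61)/2.4749 = 3.3537
Critical value: ±2.576
p-value = 0.0008
Decision: reject H₀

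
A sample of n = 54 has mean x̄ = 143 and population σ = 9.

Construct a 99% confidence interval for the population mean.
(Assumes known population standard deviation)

Answer: (139.8452, 146.1548)

Derivation:
Confidence level: 99%, α = 0.01
z_0.005 = 2.576
SE = σ/√n = 9/√54 = 1.2247
Margin of error = 2.576 × 1.2247 = 3.1548
CI: x̄ ± margin = 143 ± 3.1548
CI: (139.8452, 146.1548)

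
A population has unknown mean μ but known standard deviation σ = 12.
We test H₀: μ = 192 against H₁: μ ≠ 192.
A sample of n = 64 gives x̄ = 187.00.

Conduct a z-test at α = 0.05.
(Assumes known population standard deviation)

Standard error: SE = σ/√n = 12/√64 = 1.5000
z-statistic: z = (x̄ - μ₀)/SE = (187.00 - 192)/1.5000 = -3.3333
Critical value: ±1.960
p-value = 0.0009
Decision: reject H₀

Answer: z = -3.3333, reject H₀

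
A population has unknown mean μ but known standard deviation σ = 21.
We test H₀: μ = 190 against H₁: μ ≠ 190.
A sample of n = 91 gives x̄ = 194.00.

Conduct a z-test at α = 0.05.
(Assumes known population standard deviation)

Answer: z = 1.8170, fail to reject H₀

Derivation:
Standard error: SE = σ/√n = 21/√91 = 2.2014
z-statistic: z = (x̄ - μ₀)/SE = (194.00 - 190)/2.2014 = 1.8170
Critical value: ±1.960
p-value = 0.0692
Decision: fail to reject H₀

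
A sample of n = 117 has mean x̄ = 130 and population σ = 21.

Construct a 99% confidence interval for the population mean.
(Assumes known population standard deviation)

Answer: (124.9987, 135.0013)

Derivation:
Confidence level: 99%, α = 0.01
z_0.005 = 2.576
SE = σ/√n = 21/√117 = 1.9415
Margin of error = 2.576 × 1.9415 = 5.0013
CI: x̄ ± margin = 130 ± 5.0013
CI: (124.9987, 135.0013)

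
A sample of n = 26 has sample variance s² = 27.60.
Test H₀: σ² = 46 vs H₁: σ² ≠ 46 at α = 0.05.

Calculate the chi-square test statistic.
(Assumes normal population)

df = n - 1 = 25
χ² = (n-1)s²/σ₀² = 25×27.60/46 = 15.0000
Critical values: χ²_{0.975,25} = 13.120, χ²_{0.025,25} = 40.646
Rejection region: χ² < 13.120 or χ² > 40.646
Decision: fail to reject H₀

Answer: χ² = 15.0000, fail to reject H₀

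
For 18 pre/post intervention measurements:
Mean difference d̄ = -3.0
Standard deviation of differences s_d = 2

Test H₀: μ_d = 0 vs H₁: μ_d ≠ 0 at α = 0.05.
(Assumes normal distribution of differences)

df = n - 1 = 17
SE = s_d/√n = 2/√18 = 0.4714
t = d̄/SE = -3.0/0.4714 = -6.3640
Critical value: t_{0.025,17} = ±2.110
p-value < 0.0001
Decision: reject H₀

Answer: t = -6.3640, reject H₀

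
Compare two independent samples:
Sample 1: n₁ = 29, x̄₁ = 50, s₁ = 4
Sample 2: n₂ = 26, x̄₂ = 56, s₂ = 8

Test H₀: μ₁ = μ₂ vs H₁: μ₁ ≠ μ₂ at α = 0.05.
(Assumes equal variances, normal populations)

Answer: t = -3.5738, reject H₀

Derivation:
Pooled variance: s²_p = [28×4² + 25×8²]/(53) = 38.6415
s_p = 6.2162
SE = s_p×√(1/n₁ + 1/n₂) = 6.2162×√(1/29 + 1/26) = 1.6789
t = (x̄₁ - x̄₂)/SE = (50 - 56)/1.6789 = -3.5738
df = 53, t-critical = ±2.006
Decision: reject H₀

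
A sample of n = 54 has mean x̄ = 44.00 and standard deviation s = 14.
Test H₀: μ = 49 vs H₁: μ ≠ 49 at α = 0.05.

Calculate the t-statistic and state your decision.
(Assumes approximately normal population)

df = n - 1 = 53
SE = s/√n = 14/√54 = 1.9052
t = (x̄ - μ₀)/SE = (44.00 - 49)/1.9052 = -2.6244
Critical value: t_{0.025,53} = ±2.006
p-value ≈ 0.0113
Decision: reject H₀

Answer: t = -2.6244, reject H₀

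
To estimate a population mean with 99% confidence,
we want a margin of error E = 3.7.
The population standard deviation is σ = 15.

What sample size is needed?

z_0.005 = 2.576
n = (z×σ/E)² = (2.576×15/3.7)²
n = 109.0613
Round up: n = 110

Answer: n = 110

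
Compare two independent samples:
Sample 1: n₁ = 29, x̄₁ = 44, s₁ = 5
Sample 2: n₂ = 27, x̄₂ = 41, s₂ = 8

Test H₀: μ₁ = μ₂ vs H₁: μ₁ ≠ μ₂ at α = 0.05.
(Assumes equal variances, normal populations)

Answer: t = 1.6954, fail to reject H₀

Derivation:
Pooled variance: s²_p = [28×5² + 26×8²]/(54) = 43.7778
s_p = 6.6165
SE = s_p×√(1/n₁ + 1/n₂) = 6.6165×√(1/29 + 1/27) = 1.7695
t = (x̄₁ - x̄₂)/SE = (44 - 41)/1.7695 = 1.6954
df = 54, t-critical = ±2.005
Decision: fail to reject H₀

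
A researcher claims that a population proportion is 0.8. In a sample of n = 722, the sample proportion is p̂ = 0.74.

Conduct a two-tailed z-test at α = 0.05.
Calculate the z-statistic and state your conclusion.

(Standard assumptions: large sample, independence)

Answer: z = -4.0306, reject H₀

Derivation:
H₀: p = 0.8, H₁: p ≠ 0.8
Standard error: SE = √(p₀(1-p₀)/n) = √(0.8×0.2/722) = 0.014886
z-statistic: z = (p̂ - p₀)/SE = (0.74 - 0.8)/0.014886 = -4.0306
Critical value: z_0.025 = ±1.960
p-value = 0.0001
Decision: reject H₀ at α = 0.05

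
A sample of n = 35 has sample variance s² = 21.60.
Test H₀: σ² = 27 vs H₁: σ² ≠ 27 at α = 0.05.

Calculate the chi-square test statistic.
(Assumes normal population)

Answer: χ² = 27.2000, fail to reject H₀

Derivation:
df = n - 1 = 34
χ² = (n-1)s²/σ₀² = 34×21.60/27 = 27.2000
Critical values: χ²_{0.975,34} = 19.806, χ²_{0.025,34} = 51.966
Rejection region: χ² < 19.806 or χ² > 51.966
Decision: fail to reject H₀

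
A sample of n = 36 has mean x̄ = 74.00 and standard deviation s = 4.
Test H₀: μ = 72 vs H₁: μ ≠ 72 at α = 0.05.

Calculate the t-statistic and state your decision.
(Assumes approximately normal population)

Answer: t = 2.9999, reject H₀

Derivation:
df = n - 1 = 35
SE = s/√n = 4/√36 = 0.6667
t = (x̄ - μ₀)/SE = (74.00 - 72)/0.6667 = 2.9999
Critical value: t_{0.025,35} = ±2.030
p-value ≈ 0.0050
Decision: reject H₀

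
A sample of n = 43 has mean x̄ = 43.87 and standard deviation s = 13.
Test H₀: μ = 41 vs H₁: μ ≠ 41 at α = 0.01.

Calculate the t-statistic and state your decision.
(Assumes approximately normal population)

df = n - 1 = 42
SE = s/√n = 13/√43 = 1.9825
t = (x̄ - μ₀)/SE = (43.87 - 41)/1.9825 = 1.4477
Critical value: t_{0.005,42} = ±2.698
p-value ≈ 0.1551
Decision: fail to reject H₀

Answer: t = 1.4477, fail to reject H₀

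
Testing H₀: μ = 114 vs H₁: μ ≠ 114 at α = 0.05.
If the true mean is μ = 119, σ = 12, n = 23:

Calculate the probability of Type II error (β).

SE = σ/√n = 12/√23 = 2.5022
Critical values: μ₀ ± z_0.025×SE = 114 ± 1.960×2.5022
Acceptance region: (109.0957, 118.9043)
Under H₁ (μ = 119): z_high = (118.9043 - 119)/2.5022 = -0.0382, z_low = (109.0957 - 119)/2.5022 = -3.9582
β = P(not reject | H₁) = Φ(-0.0382) - Φ(-3.9582) ≈ 0.4847

Answer: β ≈ 0.4847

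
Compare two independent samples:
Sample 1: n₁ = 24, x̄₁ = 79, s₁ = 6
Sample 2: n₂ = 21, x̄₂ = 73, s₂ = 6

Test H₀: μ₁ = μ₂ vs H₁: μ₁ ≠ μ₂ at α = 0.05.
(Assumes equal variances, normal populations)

Pooled variance: s²_p = [23×6² + 20×6²]/(43) = 36.0000
s_p = 6.0000
SE = s_p×√(1/n₁ + 1/n₂) = 6.0000×√(1/24 + 1/21) = 1.7928
t = (x̄₁ - x̄₂)/SE = (79 - 73)/1.7928 = 3.3467
df = 43, t-critical = ±2.017
Decision: reject H₀

Answer: t = 3.3467, reject H₀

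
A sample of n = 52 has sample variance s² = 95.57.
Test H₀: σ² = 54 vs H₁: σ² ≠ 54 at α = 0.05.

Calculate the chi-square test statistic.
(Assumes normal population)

Answer: χ² = 90.2606, reject H₀

Derivation:
df = n - 1 = 51
χ² = (n-1)s²/σ₀² = 51×95.57/54 = 90.2606
Critical values: χ²_{0.975,51} = 33.162, χ²_{0.025,51} = 72.616
Rejection region: χ² < 33.162 or χ² > 72.616
Decision: reject H₀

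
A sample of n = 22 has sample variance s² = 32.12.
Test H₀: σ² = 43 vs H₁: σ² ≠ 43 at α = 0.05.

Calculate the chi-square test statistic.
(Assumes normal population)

Answer: χ² = 15.6865, fail to reject H₀

Derivation:
df = n - 1 = 21
χ² = (n-1)s²/σ₀² = 21×32.12/43 = 15.6865
Critical values: χ²_{0.975,21} = 10.283, χ²_{0.025,21} = 35.479
Rejection region: χ² < 10.283 or χ² > 35.479
Decision: fail to reject H₀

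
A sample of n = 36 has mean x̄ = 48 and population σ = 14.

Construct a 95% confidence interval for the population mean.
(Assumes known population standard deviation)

Answer: (43.4267, 52.5733)

Derivation:
Confidence level: 95%, α = 0.05
z_0.025 = 1.960
SE = σ/√n = 14/√36 = 2.3333
Margin of error = 1.960 × 2.3333 = 4.5733
CI: x̄ ± margin = 48 ± 4.5733
CI: (43.4267, 52.5733)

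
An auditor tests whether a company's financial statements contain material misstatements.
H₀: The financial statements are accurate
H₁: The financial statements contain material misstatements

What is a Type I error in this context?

Type I error: rejecting H₀ when it is actually true (false positive).
Type II error: failing to reject H₀ when H₁ is actually true (false negative).

Answer: Concluding the statements are misstated when they are actually accurate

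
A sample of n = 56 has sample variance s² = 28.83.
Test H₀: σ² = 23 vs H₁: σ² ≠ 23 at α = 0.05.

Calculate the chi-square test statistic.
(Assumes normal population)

Answer: χ² = 68.9413, fail to reject H₀

Derivation:
df = n - 1 = 55
χ² = (n-1)s²/σ₀² = 55×28.83/23 = 68.9413
Critical values: χ²_{0.975,55} = 36.398, χ²_{0.025,55} = 77.380
Rejection region: χ² < 36.398 or χ² > 77.380
Decision: fail to reject H₀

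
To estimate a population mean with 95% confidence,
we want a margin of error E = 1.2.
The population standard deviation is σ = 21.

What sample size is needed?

Answer: n = 1177

Derivation:
z_0.025 = 1.960
n = (z×σ/E)² = (1.960×21/1.2)²
n = 1176.4900
Round up: n = 1177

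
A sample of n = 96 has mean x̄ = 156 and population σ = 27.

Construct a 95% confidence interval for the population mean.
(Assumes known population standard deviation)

Answer: (150.5988, 161.4012)

Derivation:
Confidence level: 95%, α = 0.05
z_0.025 = 1.960
SE = σ/√n = 27/√96 = 2.7557
Margin of error = 1.960 × 2.7557 = 5.4012
CI: x̄ ± margin = 156 ± 5.4012
CI: (150.5988, 161.4012)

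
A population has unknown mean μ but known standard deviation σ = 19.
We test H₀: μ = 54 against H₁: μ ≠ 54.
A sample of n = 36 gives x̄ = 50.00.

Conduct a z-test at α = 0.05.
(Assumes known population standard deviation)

Answer: z = -1.2631, fail to reject H₀

Derivation:
Standard error: SE = σ/√n = 19/√36 = 3.1667
z-statistic: z = (x̄ - μ₀)/SE = (50.00 - 54)/3.1667 = -1.2631
Critical value: ±1.960
p-value = 0.2066
Decision: fail to reject H₀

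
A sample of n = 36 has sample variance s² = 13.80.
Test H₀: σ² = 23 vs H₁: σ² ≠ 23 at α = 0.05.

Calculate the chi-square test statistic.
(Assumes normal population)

Answer: χ² = 21.0000, fail to reject H₀

Derivation:
df = n - 1 = 35
χ² = (n-1)s²/σ₀² = 35×13.80/23 = 21.0000
Critical values: χ²_{0.975,35} = 20.569, χ²_{0.025,35} = 53.203
Rejection region: χ² < 20.569 or χ² > 53.203
Decision: fail to reject H₀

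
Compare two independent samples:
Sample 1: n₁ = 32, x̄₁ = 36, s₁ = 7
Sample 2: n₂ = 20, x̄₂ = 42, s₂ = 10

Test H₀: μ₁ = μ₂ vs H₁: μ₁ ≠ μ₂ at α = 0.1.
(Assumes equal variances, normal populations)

Answer: t = -2.5455, reject H₀

Derivation:
Pooled variance: s²_p = [31×7² + 19×10²]/(50) = 68.3800
s_p = 8.2692
SE = s_p×√(1/n₁ + 1/n₂) = 8.2692×√(1/32 + 1/20) = 2.3571
t = (x̄₁ - x̄₂)/SE = (36 - 42)/2.3571 = -2.5455
df = 50, t-critical = ±1.676
Decision: reject H₀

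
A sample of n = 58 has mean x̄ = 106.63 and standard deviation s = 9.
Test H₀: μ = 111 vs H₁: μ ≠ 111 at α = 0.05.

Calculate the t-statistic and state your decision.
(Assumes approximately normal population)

df = n - 1 = 57
SE = s/√n = 9/√58 = 1.1818
t = (x̄ - μ₀)/SE = (106.63 - 111)/1.1818 = -3.6977
Critical value: t_{0.025,57} = ±2.002
p-value ≈ 0.0005
Decision: reject H₀

Answer: t = -3.6977, reject H₀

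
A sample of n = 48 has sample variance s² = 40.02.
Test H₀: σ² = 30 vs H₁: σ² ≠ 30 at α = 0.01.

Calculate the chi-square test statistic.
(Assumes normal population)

Answer: χ² = 62.6980, fail to reject H₀

Derivation:
df = n - 1 = 47
χ² = (n-1)s²/σ₀² = 47×40.02/30 = 62.6980
Critical values: χ²_{0.995,47} = 25.775, χ²_{0.005,47} = 75.704
Rejection region: χ² < 25.775 or χ² > 75.704
Decision: fail to reject H₀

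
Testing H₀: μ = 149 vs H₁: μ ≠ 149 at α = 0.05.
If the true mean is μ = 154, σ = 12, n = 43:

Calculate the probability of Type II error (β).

SE = σ/√n = 12/√43 = 1.8300
Critical values: μ₀ ± z_0.025×SE = 149 ± 1.960×1.8300
Acceptance region: (145.4132, 152.5868)
Under H₁ (μ = 154): z_high = (152.5868 - 154)/1.8300 = -0.7722, z_low = (145.4132 - 154)/1.8300 = -4.6922
β = P(not reject | H₁) = Φ(-0.7722) - Φ(-4.6922) ≈ 0.2200

Answer: β ≈ 0.2200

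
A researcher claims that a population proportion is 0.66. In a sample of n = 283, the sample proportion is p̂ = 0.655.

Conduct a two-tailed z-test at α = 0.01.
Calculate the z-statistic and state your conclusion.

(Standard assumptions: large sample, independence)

Answer: z = -0.1776, fail to reject H₀

Derivation:
H₀: p = 0.66, H₁: p ≠ 0.66
Standard error: SE = √(p₀(1-p₀)/n) = √(0.66×0.34/283) = 0.028159
z-statistic: z = (p̂ - p₀)/SE = (0.655 - 0.66)/0.028159 = -0.1776
Critical value: z_0.005 = ±2.576
p-value = 0.8590
Decision: fail to reject H₀ at α = 0.01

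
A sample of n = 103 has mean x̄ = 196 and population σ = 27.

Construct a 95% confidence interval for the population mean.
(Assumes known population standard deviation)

Answer: (190.7856, 201.2144)

Derivation:
Confidence level: 95%, α = 0.05
z_0.025 = 1.960
SE = σ/√n = 27/√103 = 2.6604
Margin of error = 1.960 × 2.6604 = 5.2144
CI: x̄ ± margin = 196 ± 5.2144
CI: (190.7856, 201.2144)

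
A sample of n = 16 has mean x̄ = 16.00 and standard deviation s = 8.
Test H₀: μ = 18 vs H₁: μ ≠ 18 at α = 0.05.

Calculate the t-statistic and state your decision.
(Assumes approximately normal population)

Answer: t = -1.0000, fail to reject H₀

Derivation:
df = n - 1 = 15
SE = s/√n = 8/√16 = 2.0000
t = (x̄ - μ₀)/SE = (16.00 - 18)/2.0000 = -1.0000
Critical value: t_{0.025,15} = ±2.131
p-value ≈ 0.3332
Decision: fail to reject H₀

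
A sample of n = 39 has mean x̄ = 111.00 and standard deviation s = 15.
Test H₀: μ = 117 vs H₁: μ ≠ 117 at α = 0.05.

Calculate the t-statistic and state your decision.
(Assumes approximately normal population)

Answer: t = -2.4980, reject H₀

Derivation:
df = n - 1 = 38
SE = s/√n = 15/√39 = 2.4019
t = (x̄ - μ₀)/SE = (111.00 - 117)/2.4019 = -2.4980
Critical value: t_{0.025,38} = ±2.024
p-value ≈ 0.0169
Decision: reject H₀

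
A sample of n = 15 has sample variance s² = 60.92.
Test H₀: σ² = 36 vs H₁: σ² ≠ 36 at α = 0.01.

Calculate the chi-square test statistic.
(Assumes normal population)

df = n - 1 = 14
χ² = (n-1)s²/σ₀² = 14×60.92/36 = 23.6911
Critical values: χ²_{0.995,14} = 4.075, χ²_{0.005,14} = 31.319
Rejection region: χ² < 4.075 or χ² > 31.319
Decision: fail to reject H₀

Answer: χ² = 23.6911, fail to reject H₀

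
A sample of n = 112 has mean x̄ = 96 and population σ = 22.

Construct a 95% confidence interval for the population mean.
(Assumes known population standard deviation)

Answer: (91.9256, 100.0744)

Derivation:
Confidence level: 95%, α = 0.05
z_0.025 = 1.960
SE = σ/√n = 22/√112 = 2.0788
Margin of error = 1.960 × 2.0788 = 4.0744
CI: x̄ ± margin = 96 ± 4.0744
CI: (91.9256, 100.0744)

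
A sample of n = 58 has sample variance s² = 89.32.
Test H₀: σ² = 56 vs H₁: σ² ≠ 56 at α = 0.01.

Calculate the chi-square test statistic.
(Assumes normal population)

Answer: χ² = 90.9150, reject H₀

Derivation:
df = n - 1 = 57
χ² = (n-1)s²/σ₀² = 57×89.32/56 = 90.9150
Critical values: χ²_{0.995,57} = 33.248, χ²_{0.005,57} = 88.236
Rejection region: χ² < 33.248 or χ² > 88.236
Decision: reject H₀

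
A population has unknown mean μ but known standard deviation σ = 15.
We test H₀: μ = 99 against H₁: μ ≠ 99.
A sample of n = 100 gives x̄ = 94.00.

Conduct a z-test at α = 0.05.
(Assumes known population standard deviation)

Answer: z = -3.3333, reject H₀

Derivation:
Standard error: SE = σ/√n = 15/√100 = 1.5000
z-statistic: z = (x̄ - μ₀)/SE = (94.00 - 99)/1.5000 = -3.3333
Critical value: ±1.960
p-value = 0.0009
Decision: reject H₀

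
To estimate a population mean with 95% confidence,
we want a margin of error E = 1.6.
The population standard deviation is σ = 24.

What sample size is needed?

z_0.025 = 1.960
n = (z×σ/E)² = (1.960×24/1.6)²
n = 864.3600
Round up: n = 865

Answer: n = 865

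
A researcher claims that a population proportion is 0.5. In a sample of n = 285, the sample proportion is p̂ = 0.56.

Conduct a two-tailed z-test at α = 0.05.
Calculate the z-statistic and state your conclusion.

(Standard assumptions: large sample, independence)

Answer: z = 2.0259, reject H₀

Derivation:
H₀: p = 0.5, H₁: p ≠ 0.5
Standard error: SE = √(p₀(1-p₀)/n) = √(0.5×0.5/285) = 0.029617
z-statistic: z = (p̂ - p₀)/SE = (0.56 - 0.5)/0.029617 = 2.0259
Critical value: z_0.025 = ±1.960
p-value = 0.0428
Decision: reject H₀ at α = 0.05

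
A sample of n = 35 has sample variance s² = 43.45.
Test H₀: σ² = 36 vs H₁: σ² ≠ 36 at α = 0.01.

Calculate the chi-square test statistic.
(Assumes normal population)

Answer: χ² = 41.0361, fail to reject H₀

Derivation:
df = n - 1 = 34
χ² = (n-1)s²/σ₀² = 34×43.45/36 = 41.0361
Critical values: χ²_{0.995,34} = 16.501, χ²_{0.005,34} = 58.964
Rejection region: χ² < 16.501 or χ² > 58.964
Decision: fail to reject H₀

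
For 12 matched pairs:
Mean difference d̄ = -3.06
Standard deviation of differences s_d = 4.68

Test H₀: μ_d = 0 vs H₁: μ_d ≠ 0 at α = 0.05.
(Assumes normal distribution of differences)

Answer: t = -2.2650, reject H₀

Derivation:
df = n - 1 = 11
SE = s_d/√n = 4.68/√12 = 1.3510
t = d̄/SE = -3.06/1.3510 = -2.2650
Critical value: t_{0.025,11} = ±2.201
p-value ≈ 0.0447
Decision: reject H₀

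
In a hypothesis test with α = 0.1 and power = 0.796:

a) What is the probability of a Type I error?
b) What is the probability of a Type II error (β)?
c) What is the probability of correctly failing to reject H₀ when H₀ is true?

Answer: a) 0.1, b) 0.204, c) 0.9

Derivation:
a) Type I error probability = α = 0.1
b) Power = P(reject H₀ | H₁ true) = 1 - β = 0.796, so Type II error probability = β = 1 - Power = 0.204
c) P(fail to reject H₀ | H₀ true) = 1 - α = 0.9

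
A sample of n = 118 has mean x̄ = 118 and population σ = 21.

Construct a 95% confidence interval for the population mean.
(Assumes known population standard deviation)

Answer: (114.2109, 121.7891)

Derivation:
Confidence level: 95%, α = 0.05
z_0.025 = 1.960
SE = σ/√n = 21/√118 = 1.9332
Margin of error = 1.960 × 1.9332 = 3.7891
CI: x̄ ± margin = 118 ± 3.7891
CI: (114.2109, 121.7891)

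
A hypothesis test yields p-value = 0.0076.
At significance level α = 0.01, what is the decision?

Answer: reject H₀

Derivation:
Compare p-value to α:
0.0076 < 0.01
Decision: reject H₀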